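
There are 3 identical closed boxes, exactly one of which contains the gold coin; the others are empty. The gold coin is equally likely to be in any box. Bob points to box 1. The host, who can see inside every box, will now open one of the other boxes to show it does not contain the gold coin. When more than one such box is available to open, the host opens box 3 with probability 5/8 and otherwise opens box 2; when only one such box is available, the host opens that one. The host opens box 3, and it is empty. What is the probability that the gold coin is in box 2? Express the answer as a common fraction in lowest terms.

Apply Bayes' rule, conditioning on where the gold coin actually is.
If it is in box 1 (prior 1/3): box 3 is available, opened with probability 5/8; weight (1/3)·(5/8) = 5/24.
If it is in box 2 (prior 1/3): only box 3 is available, probability 1; weight (1/3)·1 = 1/3.
If it is in box 3 (prior 1/3): the host opened box 3, so this case is ruled out; weight (1/3)·0 = 0.
The weights sum to 13/24.
So P(the gold coin in box 2 | the host opened box 3) = (1/3) / (13/24) = 8/13.

8/13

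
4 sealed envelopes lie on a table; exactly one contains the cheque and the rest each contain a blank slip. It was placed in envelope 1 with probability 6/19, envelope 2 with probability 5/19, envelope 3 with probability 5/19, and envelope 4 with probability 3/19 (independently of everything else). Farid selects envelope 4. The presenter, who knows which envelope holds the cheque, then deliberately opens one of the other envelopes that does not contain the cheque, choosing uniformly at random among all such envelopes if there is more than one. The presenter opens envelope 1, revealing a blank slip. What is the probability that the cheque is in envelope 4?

Condition on the true location of the cheque.
If it is in envelope 1 (prior 6/19): the presenter opened envelope 1, so this case is ruled out; weight (6/19)·0 = 0.
If it is in either of envelopes 2 and 3 (prior 5/19 each): the presenter has 2 equally likely choices, so probability 1/2; weight (5/19)·(1/2) = 5/38 each.
If it is in envelope 4 (prior 3/19): the presenter has 3 equally likely choices, so probability 1/3; weight (3/19)·(1/3) = 1/19.
The weights sum to 6/19.
So P(the cheque in envelope 4 | the presenter opened envelope 1) = (1/19) / (6/19) = 1/6.

1/6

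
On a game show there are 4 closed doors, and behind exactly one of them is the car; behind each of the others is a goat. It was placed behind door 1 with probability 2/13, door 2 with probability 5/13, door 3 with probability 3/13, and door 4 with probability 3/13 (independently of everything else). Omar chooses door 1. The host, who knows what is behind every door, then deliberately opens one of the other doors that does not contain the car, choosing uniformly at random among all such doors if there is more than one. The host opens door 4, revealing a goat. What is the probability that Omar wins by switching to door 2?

15/28

Condition on the true location of the car.
If it is behind door 1 (prior 2/13): the host has 3 equally likely choices, so probability 1/3; weight (2/13)·(1/3) = 2/39.
If it is behind door 2 (prior 5/13): the host has 2 equally likely choices, so probability 1/2; weight (5/13)·(1/2) = 5/26.
If it is behind door 3 (prior 3/13): the host has 2 equally likely choices, so probability 1/2; weight (3/13)·(1/2) = 3/26.
If it is behind door 4 (prior 3/13): the host opened door 4, so this case is ruled out; weight (3/13)·0 = 0.
The weights sum to 14/39.
So P(the car behind door 2 | the host opened door 4) = (5/26) / (14/39) = 15/28.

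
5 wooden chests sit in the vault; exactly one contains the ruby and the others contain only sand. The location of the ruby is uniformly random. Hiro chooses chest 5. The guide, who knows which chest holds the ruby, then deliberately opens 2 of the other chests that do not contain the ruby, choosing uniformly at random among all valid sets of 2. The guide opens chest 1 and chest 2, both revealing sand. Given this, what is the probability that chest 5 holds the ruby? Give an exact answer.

Apply Bayes' rule, conditioning on where the ruby actually is.
If it is in either of chests 1 and 2 (prior 1/5 each): that chest was opened and seen not to hold the prize — ruled out; weight (1/5)·0 = 0 each.
If it is in either of chests 3 and 4 (prior 1/5 each): the guide has 3 equally likely choices, so probability 1/3; weight (1/5)·(1/3) = 1/15 each.
If it is in chest 5 (prior 1/5): the guide has 6 equally likely choices, so probability 1/6; weight (1/5)·(1/6) = 1/30.
The weights sum to 1/6.
So P(the ruby in chest 5 | the guide opened chest 1 and chest 2) = (1/30) / (1/6) = 1/5.

1/5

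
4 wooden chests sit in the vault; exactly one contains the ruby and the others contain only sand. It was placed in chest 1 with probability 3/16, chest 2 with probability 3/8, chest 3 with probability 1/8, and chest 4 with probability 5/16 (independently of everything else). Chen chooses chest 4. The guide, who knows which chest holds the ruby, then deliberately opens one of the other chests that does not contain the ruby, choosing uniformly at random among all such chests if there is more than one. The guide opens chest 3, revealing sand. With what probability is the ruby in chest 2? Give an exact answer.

18/37

Apply Bayes' rule, conditioning on where the ruby actually is.
If it is in chest 1 (prior 3/16): the guide has 2 equally likely choices, so probability 1/2; weight (3/16)·(1/2) = 3/32.
If it is in chest 2 (prior 3/8): the guide has 2 equally likely choices, so probability 1/2; weight (3/8)·(1/2) = 3/16.
If it is in chest 3 (prior 1/8): the guide opened chest 3, so this case is ruled out; weight (1/8)·0 = 0.
If it is in chest 4 (prior 5/16): the guide has 3 equally likely choices, so probability 1/3; weight (5/16)·(1/3) = 5/48.
The weights sum to 37/96.
So P(the ruby in chest 2 | the guide opened chest 3) = (3/16) / (37/96) = 18/37.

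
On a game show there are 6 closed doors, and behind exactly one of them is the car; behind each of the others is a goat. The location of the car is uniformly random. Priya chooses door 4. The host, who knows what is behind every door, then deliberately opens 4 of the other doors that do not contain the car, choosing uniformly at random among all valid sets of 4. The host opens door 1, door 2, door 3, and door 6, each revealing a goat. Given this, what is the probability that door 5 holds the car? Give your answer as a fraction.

Condition on the true location of the car.
If it is behind any of doors 1, 2, 3, and 6 (prior 1/6 each): that door was opened and seen not to hold the prize — ruled out; weight (1/6)·0 = 0 each.
If it is behind door 4 (prior 1/6): the host has 5 equally likely choices, so probability 1/5; weight (1/6)·(1/5) = 1/30.
If it is behind door 5 (prior 1/6): the host has no choice, probability 1; weight (1/6)·1 = 1/6.
The weights sum to 1/5.
So P(the car behind door 5 | the host opened door 1, door 2, door 3, and door 6) = (1/6) / (1/5) = 5/6.

5/6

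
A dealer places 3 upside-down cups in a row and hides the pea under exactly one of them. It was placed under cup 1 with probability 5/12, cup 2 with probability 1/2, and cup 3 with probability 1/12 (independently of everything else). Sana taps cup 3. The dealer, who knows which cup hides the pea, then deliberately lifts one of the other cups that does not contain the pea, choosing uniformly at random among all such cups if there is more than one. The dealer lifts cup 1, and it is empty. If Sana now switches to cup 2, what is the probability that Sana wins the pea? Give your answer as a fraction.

Consider each possible location of the pea in turn.
If it is under cup 1 (prior 5/12): the dealer opened cup 1, so this case is ruled out; weight (5/12)·0 = 0.
If it is under cup 2 (prior 1/2): the dealer has no choice, probability 1; weight (1/2)·1 = 1/2.
If it is under cup 3 (prior 1/12): the dealer has 2 equally likely choices, so probability 1/2; weight (1/12)·(1/2) = 1/24.
The weights sum to 13/24.
So P(the pea under cup 2 | the dealer opened cup 1) = (1/2) / (13/24) = 12/13.

12/13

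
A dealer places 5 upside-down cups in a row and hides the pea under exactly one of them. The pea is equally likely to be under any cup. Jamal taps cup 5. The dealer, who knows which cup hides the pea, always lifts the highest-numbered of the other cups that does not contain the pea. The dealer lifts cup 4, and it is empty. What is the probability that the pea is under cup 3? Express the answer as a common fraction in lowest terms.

1/4

Apply Bayes' rule, conditioning on where the pea actually is.
If it is under any of cups 1, 2, 3, and 5 (prior 1/5 each): cup 4 is the highest-numbered option available, probability 1; weight (1/5)·1 = 1/5 each.
If it is under cup 4 (prior 1/5): the dealer opened cup 4, so this case is ruled out; weight (1/5)·0 = 0.
The weights sum to 4/5.
So P(the pea under cup 3 | the dealer opened cup 4) = (1/5) / (4/5) = 1/4.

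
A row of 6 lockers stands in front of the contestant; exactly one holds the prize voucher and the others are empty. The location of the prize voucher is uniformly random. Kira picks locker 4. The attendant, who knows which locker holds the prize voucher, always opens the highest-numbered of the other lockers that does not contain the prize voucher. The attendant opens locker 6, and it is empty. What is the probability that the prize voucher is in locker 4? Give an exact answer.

Apply Bayes' rule, conditioning on where the prize voucher actually is.
If it is in any of lockers 1, 2, 3, 4, and 5 (prior 1/6 each): locker 6 is the highest-numbered option available, probability 1; weight (1/6)·1 = 1/6 each.
If it is in locker 6 (prior 1/6): the attendant opened locker 6, so this case is ruled out; weight (1/6)·0 = 0.
The weights sum to 5/6.
So P(the prize voucher in locker 4 | the attendant opened locker 6) = (1/6) / (5/6) = 1/5.

1/5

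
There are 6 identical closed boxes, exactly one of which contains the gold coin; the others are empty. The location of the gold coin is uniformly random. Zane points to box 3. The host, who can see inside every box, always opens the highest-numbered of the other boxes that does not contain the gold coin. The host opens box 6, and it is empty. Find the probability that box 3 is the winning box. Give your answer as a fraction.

Consider each possible location of the gold coin in turn.
If it is in any of boxes 1, 2, 3, 4, and 5 (prior 1/6 each): box 6 is the highest-numbered option available, probability 1; weight (1/6)·1 = 1/6 each.
If it is in box 6 (prior 1/6): the host opened box 6, so this case is ruled out; weight (1/6)·0 = 0.
The weights sum to 5/6.
So P(the gold coin in box 3 | the host opened box 6) = (1/6) / (5/6) = 1/5.

1/5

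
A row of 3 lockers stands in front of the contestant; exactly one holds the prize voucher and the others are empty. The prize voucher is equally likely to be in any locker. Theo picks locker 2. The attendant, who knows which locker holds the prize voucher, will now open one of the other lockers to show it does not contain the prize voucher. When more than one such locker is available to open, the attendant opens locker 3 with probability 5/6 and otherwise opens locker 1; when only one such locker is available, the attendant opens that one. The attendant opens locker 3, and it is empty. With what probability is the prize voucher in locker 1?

Apply Bayes' rule, conditioning on where the prize voucher actually is.
If it is in locker 1 (prior 1/3): only locker 3 is available, probability 1; weight (1/3)·1 = 1/3.
If it is in locker 2 (prior 1/3): locker 3 is available, opened with probability 5/6; weight (1/3)·(5/6) = 5/18.
If it is in locker 3 (prior 1/3): the attendant opened locker 3, so this case is ruled out; weight (1/3)·0 = 0.
The weights sum to 11/18.
So P(the prize voucher in locker 1 | the attendant opened locker 3) = (1/3) / (11/18) = 6/11.

6/11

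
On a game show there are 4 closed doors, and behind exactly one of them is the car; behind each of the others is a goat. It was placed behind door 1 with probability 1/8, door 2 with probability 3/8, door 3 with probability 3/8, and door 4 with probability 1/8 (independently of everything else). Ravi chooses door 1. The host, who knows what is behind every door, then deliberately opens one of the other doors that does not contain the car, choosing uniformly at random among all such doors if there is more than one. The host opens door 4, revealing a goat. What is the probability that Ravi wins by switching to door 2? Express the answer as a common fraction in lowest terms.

Consider each possible location of the car in turn.
If it is behind door 1 (prior 1/8): the host has 3 equally likely choices, so probability 1/3; weight (1/8)·(1/3) = 1/24.
If it is behind either of doors 2 and 3 (prior 3/8 each): the host has 2 equally likely choices, so probability 1/2; weight (3/8)·(1/2) = 3/16 each.
If it is behind door 4 (prior 1/8): the host opened door 4, so this case is ruled out; weight (1/8)·0 = 0.
The weights sum to 5/12.
So P(the car behind door 2 | the host opened door 4) = (3/16) / (5/12) = 9/20.

9/20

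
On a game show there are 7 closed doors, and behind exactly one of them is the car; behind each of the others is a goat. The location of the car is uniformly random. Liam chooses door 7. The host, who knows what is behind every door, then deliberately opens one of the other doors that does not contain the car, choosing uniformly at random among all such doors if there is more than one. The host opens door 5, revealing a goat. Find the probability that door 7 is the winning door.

Condition on the true location of the car.
If it is behind any of doors 1, 2, 3, 4, and 6 (prior 1/7 each): the host has 5 equally likely choices, so probability 1/5; weight (1/7)·(1/5) = 1/35 each.
If it is behind door 5 (prior 1/7): the host opened door 5, so this case is ruled out; weight (1/7)·0 = 0.
If it is behind door 7 (prior 1/7): the host has 6 equally likely choices, so probability 1/6; weight (1/7)·(1/6) = 1/42.
The weights sum to 1/6.
So P(the car behind door 7 | the host opened door 5) = (1/42) / (1/6) = 1/7.

1/7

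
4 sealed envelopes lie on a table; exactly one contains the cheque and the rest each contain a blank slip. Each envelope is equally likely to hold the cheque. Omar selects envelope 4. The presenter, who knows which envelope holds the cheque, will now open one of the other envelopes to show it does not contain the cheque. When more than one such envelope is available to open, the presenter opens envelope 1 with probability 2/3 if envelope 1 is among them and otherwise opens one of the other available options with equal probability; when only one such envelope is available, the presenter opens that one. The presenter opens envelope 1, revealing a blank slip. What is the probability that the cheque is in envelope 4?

Consider each possible location of the cheque in turn.
If it is in envelope 1 (prior 1/4): the presenter opened envelope 1, so this case is ruled out; weight (1/4)·0 = 0.
If it is in any of envelopes 2, 3, and 4 (prior 1/4 each): envelope 1 is available, opened with probability 2/3; weight (1/4)·(2/3) = 1/6 each.
The weights sum to 1/2.
So P(the cheque in envelope 4 | the presenter opened envelope 1) = (1/6) / (1/2) = 1/3.

1/3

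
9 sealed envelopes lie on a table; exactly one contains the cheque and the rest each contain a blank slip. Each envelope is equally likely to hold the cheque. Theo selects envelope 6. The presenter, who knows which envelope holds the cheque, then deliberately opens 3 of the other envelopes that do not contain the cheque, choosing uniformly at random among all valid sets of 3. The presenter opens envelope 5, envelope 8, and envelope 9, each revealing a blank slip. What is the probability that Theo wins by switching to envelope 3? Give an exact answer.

Apply Bayes' rule, conditioning on where the cheque actually is.
If it is in any of envelopes 1, 2, 3, 4, and 7 (prior 1/9 each): the presenter has 35 equally likely choices, so probability 1/35; weight (1/9)·(1/35) = 1/315 each.
If it is in any of envelopes 5, 8, and 9 (prior 1/9 each): that envelope was opened and seen not to hold the prize — ruled out; weight (1/9)·0 = 0 each.
If it is in envelope 6 (prior 1/9): the presenter has 56 equally likely choices, so probability 1/56; weight (1/9)·(1/56) = 1/504.
The weights sum to 1/56.
So P(the cheque in envelope 3 | the presenter opened envelope 5, envelope 8, and envelope 9) = (1/315) / (1/56) = 8/45.

8/45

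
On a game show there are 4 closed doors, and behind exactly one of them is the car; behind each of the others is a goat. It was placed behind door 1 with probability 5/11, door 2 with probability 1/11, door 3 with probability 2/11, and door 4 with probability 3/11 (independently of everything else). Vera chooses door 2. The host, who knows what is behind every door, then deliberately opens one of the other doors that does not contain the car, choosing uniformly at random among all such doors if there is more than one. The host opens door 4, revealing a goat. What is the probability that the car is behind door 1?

15/23

Consider each possible location of the car in turn.
If it is behind door 1 (prior 5/11): the host has 2 equally likely choices, so probability 1/2; weight (5/11)·(1/2) = 5/22.
If it is behind door 2 (prior 1/11): the host has 3 equally likely choices, so probability 1/3; weight (1/11)·(1/3) = 1/33.
If it is behind door 3 (prior 2/11): the host has 2 equally likely choices, so probability 1/2; weight (2/11)·(1/2) = 1/11.
If it is behind door 4 (prior 3/11): the host opened door 4, so this case is ruled out; weight (3/11)·0 = 0.
The weights sum to 23/66.
So P(the car behind door 1 | the host opened door 4) = (5/22) / (23/66) = 15/23.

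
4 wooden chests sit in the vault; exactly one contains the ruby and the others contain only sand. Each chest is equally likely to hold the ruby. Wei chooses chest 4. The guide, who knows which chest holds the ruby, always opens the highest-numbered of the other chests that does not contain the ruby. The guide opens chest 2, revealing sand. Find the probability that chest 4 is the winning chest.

Apply Bayes' rule, conditioning on where the ruby actually is.
If it is in either of chests 1 and 4 (prior 1/4 each): the guide would have opened chest 3 instead, probability 0; weight (1/4)·0 = 0 each.
If it is in chest 2 (prior 1/4): the guide opened chest 2, so this case is ruled out; weight (1/4)·0 = 0.
If it is in chest 3 (prior 1/4): chest 2 is the highest-numbered option available, probability 1; weight (1/4)·1 = 1/4.
The weights sum to 1/4.
So P(the ruby in chest 4 | the guide opened chest 2) = 0 / (1/4) = 0.

0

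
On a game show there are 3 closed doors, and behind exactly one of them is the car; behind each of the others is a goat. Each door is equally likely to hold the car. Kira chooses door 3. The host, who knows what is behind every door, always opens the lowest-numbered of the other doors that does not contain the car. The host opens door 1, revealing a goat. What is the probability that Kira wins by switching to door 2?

Condition on the true location of the car.
If it is behind door 1 (prior 1/3): the host opened door 1, so this case is ruled out; weight (1/3)·0 = 0.
If it is behind either of doors 2 and 3 (prior 1/3 each): door 1 is the lowest-numbered option available, probability 1; weight (1/3)·1 = 1/3 each.
The weights sum to 2/3.
So P(the car behind door 2 | the host opened door 1) = (1/3) / (2/3) = 1/2.

1/2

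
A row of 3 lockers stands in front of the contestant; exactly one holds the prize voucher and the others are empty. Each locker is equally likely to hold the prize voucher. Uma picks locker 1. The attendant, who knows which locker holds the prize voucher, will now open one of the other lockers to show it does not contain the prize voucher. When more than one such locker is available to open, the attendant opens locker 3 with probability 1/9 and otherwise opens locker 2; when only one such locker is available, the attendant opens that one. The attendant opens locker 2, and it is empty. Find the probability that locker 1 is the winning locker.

8/17

Condition on the true location of the prize voucher.
If it is in locker 1 (prior 1/3): locker 3 is available but not opened, probability 8/9; weight (1/3)·(8/9) = 8/27.
If it is in locker 2 (prior 1/3): the attendant opened locker 2, so this case is ruled out; weight (1/3)·0 = 0.
If it is in locker 3 (prior 1/3): only locker 2 is available, probability 1; weight (1/3)·1 = 1/3.
The weights sum to 17/27.
So P(the prize voucher in locker 1 | the attendant opened locker 2) = (8/27) / (17/27) = 8/17.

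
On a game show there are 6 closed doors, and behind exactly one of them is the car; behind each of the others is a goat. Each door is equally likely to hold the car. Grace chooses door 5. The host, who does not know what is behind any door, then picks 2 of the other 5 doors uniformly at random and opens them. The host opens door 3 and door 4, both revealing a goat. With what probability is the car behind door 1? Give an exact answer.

1/4

Because the host chose which doors to open without knowing where the car is, the choice is independent of the prize location. Learning that none of the 2 opened doors holds the car simply rules out those 2 locations and leaves the remaining 4 doors still equally likely by symmetry.
So P(the car behind door 1) = 1/4.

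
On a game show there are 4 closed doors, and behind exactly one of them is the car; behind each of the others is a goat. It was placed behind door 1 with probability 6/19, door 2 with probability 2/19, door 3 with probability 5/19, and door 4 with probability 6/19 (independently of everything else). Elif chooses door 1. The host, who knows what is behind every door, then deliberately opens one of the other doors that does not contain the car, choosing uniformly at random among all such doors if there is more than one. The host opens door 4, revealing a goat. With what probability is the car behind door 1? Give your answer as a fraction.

4/11

Apply Bayes' rule, conditioning on where the car actually is.
If it is behind door 1 (prior 6/19): the host has 3 equally likely choices, so probability 1/3; weight (6/19)·(1/3) = 2/19.
If it is behind door 2 (prior 2/19): the host has 2 equally likely choices, so probability 1/2; weight (2/19)·(1/2) = 1/19.
If it is behind door 3 (prior 5/19): the host has 2 equally likely choices, so probability 1/2; weight (5/19)·(1/2) = 5/38.
If it is behind door 4 (prior 6/19): the host opened door 4, so this case is ruled out; weight (6/19)·0 = 0.
The weights sum to 11/38.
So P(the car behind door 1 | the host opened door 4) = (2/19) / (11/38) = 4/11.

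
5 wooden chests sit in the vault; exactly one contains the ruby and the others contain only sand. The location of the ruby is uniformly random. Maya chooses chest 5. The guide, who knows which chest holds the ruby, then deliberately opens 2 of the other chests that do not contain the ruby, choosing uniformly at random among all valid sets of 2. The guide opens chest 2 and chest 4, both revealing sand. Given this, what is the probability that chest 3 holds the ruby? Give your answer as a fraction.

Apply Bayes' rule, conditioning on where the ruby actually is.
If it is in either of chests 1 and 3 (prior 1/5 each): the guide has 3 equally likely choices, so probability 1/3; weight (1/5)·(1/3) = 1/15 each.
If it is in either of chests 2 and 4 (prior 1/5 each): that chest was opened and seen not to hold the prize — ruled out; weight (1/5)·0 = 0 each.
If it is in chest 5 (prior 1/5): the guide has 6 equally likely choices, so probability 1/6; weight (1/5)·(1/6) = 1/30.
The weights sum to 1/6.
So P(the ruby in chest 3 | the guide opened chest 2 and chest 4) = (1/15) / (1/6) = 2/5.

2/5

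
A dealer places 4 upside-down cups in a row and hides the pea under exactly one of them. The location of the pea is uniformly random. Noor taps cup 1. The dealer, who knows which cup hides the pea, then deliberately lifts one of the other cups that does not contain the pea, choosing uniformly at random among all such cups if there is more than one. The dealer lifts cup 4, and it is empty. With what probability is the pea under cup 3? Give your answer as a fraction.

3/8

Apply Bayes' rule, conditioning on where the pea actually is.
If it is under cup 1 (prior 1/4): the dealer has 3 equally likely choices, so probability 1/3; weight (1/4)·(1/3) = 1/12.
If it is under either of cups 2 and 3 (prior 1/4 each): the dealer has 2 equally likely choices, so probability 1/2; weight (1/4)·(1/2) = 1/8 each.
If it is under cup 4 (prior 1/4): the dealer opened cup 4, so this case is ruled out; weight (1/4)·0 = 0.
The weights sum to 1/3.
So P(the pea under cup 3 | the dealer opened cup 4) = (1/8) / (1/3) = 3/8.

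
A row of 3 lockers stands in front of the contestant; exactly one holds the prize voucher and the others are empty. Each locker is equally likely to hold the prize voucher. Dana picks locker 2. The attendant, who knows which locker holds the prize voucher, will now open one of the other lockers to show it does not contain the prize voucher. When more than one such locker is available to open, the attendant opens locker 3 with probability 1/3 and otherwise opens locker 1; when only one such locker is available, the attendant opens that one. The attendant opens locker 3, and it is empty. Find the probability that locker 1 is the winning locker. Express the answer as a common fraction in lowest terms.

3/4

Consider each possible location of the prize voucher in turn.
If it is in locker 1 (prior 1/3): only locker 3 is available, probability 1; weight (1/3)·1 = 1/3.
If it is in locker 2 (prior 1/3): locker 3 is available, opened with probability 1/3; weight (1/3)·(1/3) = 1/9.
If it is in locker 3 (prior 1/3): the attendant opened locker 3, so this case is ruled out; weight (1/3)·0 = 0.
The weights sum to 4/9.
So P(the prize voucher in locker 1 | the attendant opened locker 3) = (1/3) / (4/9) = 3/4.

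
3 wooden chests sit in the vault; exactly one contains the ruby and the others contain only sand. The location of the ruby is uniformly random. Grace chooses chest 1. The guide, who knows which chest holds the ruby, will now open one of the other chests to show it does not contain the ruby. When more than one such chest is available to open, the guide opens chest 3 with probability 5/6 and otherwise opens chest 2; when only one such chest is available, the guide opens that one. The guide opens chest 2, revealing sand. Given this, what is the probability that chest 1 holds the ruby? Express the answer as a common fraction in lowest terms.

1/7

Apply Bayes' rule, conditioning on where the ruby actually is.
If it is in chest 1 (prior 1/3): chest 3 is available but not opened, probability 1/6; weight (1/3)·(1/6) = 1/18.
If it is in chest 2 (prior 1/3): the guide opened chest 2, so this case is ruled out; weight (1/3)·0 = 0.
If it is in chest 3 (prior 1/3): only chest 2 is available, probability 1; weight (1/3)·1 = 1/3.
The weights sum to 7/18.
So P(the ruby in chest 1 | the guide opened chest 2) = (1/18) / (7/18) = 1/7.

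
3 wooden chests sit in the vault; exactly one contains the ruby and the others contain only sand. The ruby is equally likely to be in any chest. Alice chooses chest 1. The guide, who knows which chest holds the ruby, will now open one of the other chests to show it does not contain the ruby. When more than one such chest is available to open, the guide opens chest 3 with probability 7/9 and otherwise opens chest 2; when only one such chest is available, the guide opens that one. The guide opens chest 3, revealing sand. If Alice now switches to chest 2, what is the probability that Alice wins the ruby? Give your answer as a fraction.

9/16

Apply Bayes' rule, conditioning on where the ruby actually is.
If it is in chest 1 (prior 1/3): chest 3 is available, opened with probability 7/9; weight (1/3)·(7/9) = 7/27.
If it is in chest 2 (prior 1/3): only chest 3 is available, probability 1; weight (1/3)·1 = 1/3.
If it is in chest 3 (prior 1/3): the guide opened chest 3, so this case is ruled out; weight (1/3)·0 = 0.
The weights sum to 16/27.
So P(the ruby in chest 2 | the guide opened chest 3) = (1/3) / (16/27) = 9/16.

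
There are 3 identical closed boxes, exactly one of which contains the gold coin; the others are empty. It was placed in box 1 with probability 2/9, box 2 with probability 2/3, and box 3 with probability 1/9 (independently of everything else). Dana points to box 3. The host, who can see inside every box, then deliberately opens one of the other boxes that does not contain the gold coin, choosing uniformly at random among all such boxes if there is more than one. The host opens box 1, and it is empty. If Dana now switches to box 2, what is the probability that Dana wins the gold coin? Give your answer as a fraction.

12/13

Consider each possible location of the gold coin in turn.
If it is in box 1 (prior 2/9): the host opened box 1, so this case is ruled out; weight (2/9)·0 = 0.
If it is in box 2 (prior 2/3): the host has no choice, probability 1; weight (2/3)·1 = 2/3.
If it is in box 3 (prior 1/9): the host has 2 equally likely choices, so probability 1/2; weight (1/9)·(1/2) = 1/18.
The weights sum to 13/18.
So P(the gold coin in box 2 | the host opened box 1) = (2/3) / (13/18) = 12/13.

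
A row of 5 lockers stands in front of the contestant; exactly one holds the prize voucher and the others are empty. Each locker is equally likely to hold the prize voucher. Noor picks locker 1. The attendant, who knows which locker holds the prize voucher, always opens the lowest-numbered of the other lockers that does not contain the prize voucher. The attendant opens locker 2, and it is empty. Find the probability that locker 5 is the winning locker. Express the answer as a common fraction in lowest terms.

Condition on the true location of the prize voucher.
If it is in any of lockers 1, 3, 4, and 5 (prior 1/5 each): locker 2 is the lowest-numbered option available, probability 1; weight (1/5)·1 = 1/5 each.
If it is in locker 2 (prior 1/5): the attendant opened locker 2, so this case is ruled out; weight (1/5)·0 = 0.
The weights sum to 4/5.
So P(the prize voucher in locker 5 | the attendant opened locker 2) = (1/5) / (4/5) = 1/4.

1/4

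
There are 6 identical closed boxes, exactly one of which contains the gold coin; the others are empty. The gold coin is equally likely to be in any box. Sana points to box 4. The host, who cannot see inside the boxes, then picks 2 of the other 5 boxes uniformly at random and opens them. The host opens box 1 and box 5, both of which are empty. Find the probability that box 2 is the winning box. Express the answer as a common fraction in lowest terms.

Condition on the true location of the gold coin.
If it is in either of boxes 1 and 5 (prior 1/6 each): that box was opened and seen not to hold the prize — ruled out; weight (1/6)·0 = 0 each.
If it is in any of boxes 2, 3, 4, and 6 (prior 1/6 each): the host picks exactly this set with probability 1/10 regardless, and none is the prize; weight (1/6)·(1/10) = 1/60 each.
The weights sum to 1/15.
So P(the gold coin in box 2 | the host opened box 1 and box 5) = (1/60) / (1/15) = 1/4.

1/4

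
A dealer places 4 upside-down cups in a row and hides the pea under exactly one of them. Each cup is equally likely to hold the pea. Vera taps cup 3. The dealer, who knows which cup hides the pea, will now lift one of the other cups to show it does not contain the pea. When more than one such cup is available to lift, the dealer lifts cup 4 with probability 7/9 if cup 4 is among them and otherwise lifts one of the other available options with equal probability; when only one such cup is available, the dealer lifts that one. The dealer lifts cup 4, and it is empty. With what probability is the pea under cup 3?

1/3

Condition on the true location of the pea.
If it is under any of cups 1, 2, and 3 (prior 1/4 each): cup 4 is available, opened with probability 7/9; weight (1/4)·(7/9) = 7/36 each.
If it is under cup 4 (prior 1/4): the dealer opened cup 4, so this case is ruled out; weight (1/4)·0 = 0.
The weights sum to 7/12.
So P(the pea under cup 3 | the dealer opened cup 4) = (7/36) / (7/12) = 1/3.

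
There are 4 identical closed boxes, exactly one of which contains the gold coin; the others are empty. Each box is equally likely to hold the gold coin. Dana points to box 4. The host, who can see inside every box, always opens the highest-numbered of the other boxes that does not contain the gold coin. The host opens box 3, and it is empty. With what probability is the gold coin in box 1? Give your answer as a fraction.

1/3

Apply Bayes' rule, conditioning on where the gold coin actually is.
If it is in any of boxes 1, 2, and 4 (prior 1/4 each): box 3 is the highest-numbered option available, probability 1; weight (1/4)·1 = 1/4 each.
If it is in box 3 (prior 1/4): the host opened box 3, so this case is ruled out; weight (1/4)·0 = 0.
The weights sum to 3/4.
So P(the gold coin in box 1 | the host opened box 3) = (1/4) / (3/4) = 1/3.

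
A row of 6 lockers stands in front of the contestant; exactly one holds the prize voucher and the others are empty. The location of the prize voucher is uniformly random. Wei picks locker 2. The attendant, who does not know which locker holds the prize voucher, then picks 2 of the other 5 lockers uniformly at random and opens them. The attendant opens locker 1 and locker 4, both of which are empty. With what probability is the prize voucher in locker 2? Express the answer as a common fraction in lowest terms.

Condition on the true location of the prize voucher.
If it is in either of lockers 1 and 4 (prior 1/6 each): that locker was opened and seen not to hold the prize — ruled out; weight (1/6)·0 = 0 each.
If it is in any of lockers 2, 3, 5, and 6 (prior 1/6 each): the attendant picks exactly this set with probability 1/10 regardless, and none is the prize; weight (1/6)·(1/10) = 1/60 each.
The weights sum to 1/15.
So P(the prize voucher in locker 2 | the attendant opened locker 1 and locker 4) = (1/60) / (1/15) = 1/4.

1/4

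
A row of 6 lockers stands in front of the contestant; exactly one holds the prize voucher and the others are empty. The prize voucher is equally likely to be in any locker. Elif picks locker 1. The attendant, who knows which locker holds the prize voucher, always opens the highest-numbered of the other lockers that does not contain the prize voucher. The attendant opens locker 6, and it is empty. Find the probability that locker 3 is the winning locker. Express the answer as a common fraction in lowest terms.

Apply Bayes' rule, conditioning on where the prize voucher actually is.
If it is in any of lockers 1, 2, 3, 4, and 5 (prior 1/6 each): locker 6 is the highest-numbered option available, probability 1; weight (1/6)·1 = 1/6 each.
If it is in locker 6 (prior 1/6): the attendant opened locker 6, so this case is ruled out; weight (1/6)·0 = 0.
The weights sum to 5/6.
So P(the prize voucher in locker 3 | the attendant opened locker 6) = (1/6) / (5/6) = 1/5.

1/5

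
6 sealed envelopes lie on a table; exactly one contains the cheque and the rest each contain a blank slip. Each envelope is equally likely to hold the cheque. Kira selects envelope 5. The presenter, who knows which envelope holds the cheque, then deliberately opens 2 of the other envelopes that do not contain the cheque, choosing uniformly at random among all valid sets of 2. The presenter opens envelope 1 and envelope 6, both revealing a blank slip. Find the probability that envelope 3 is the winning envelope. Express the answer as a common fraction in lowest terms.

5/18

Apply Bayes' rule, conditioning on where the cheque actually is.
If it is in either of envelopes 1 and 6 (prior 1/6 each): that envelope was opened and seen not to hold the prize — ruled out; weight (1/6)·0 = 0 each.
If it is in any of envelopes 2, 3, and 4 (prior 1/6 each): the presenter has 6 equally likely choices, so probability 1/6; weight (1/6)·(1/6) = 1/36 each.
If it is in envelope 5 (prior 1/6): the presenter has 10 equally likely choices, so probability 1/10; weight (1/6)·(1/10) = 1/60.
The weights sum to 1/10.
So P(the cheque in envelope 3 | the presenter opened envelope 1 and envelope 6) = (1/36) / (1/10) = 5/18.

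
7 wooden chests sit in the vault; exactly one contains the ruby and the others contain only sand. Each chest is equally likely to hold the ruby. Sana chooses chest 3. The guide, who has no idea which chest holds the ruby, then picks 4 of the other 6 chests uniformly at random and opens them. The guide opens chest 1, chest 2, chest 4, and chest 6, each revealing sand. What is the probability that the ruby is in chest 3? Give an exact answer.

Because the guide chose which chests to open without knowing where the ruby is, the choice is independent of the prize location. Learning that none of the 4 opened chests holds the ruby simply rules out those 4 locations and leaves the remaining 3 chests still equally likely by symmetry.
So P(the ruby in chest 3) = 1/3.

1/3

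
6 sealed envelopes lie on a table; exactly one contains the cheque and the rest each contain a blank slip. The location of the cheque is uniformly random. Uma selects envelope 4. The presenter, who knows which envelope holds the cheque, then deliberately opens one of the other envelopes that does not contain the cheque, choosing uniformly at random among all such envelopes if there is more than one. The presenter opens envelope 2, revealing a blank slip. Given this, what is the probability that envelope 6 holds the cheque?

Consider each possible location of the cheque in turn.
If it is in any of envelopes 1, 3, 5, and 6 (prior 1/6 each): the presenter has 4 equally likely choices, so probability 1/4; weight (1/6)·(1/4) = 1/24 each.
If it is in envelope 2 (prior 1/6): the presenter opened envelope 2, so this case is ruled out; weight (1/6)·0 = 0.
If it is in envelope 4 (prior 1/6): the presenter has 5 equally likely choices, so probability 1/5; weight (1/6)·(1/5) = 1/30.
The weights sum to 1/5.
So P(the cheque in envelope 6 | the presenter opened envelope 2) = (1/24) / (1/5) = 5/24.

5/24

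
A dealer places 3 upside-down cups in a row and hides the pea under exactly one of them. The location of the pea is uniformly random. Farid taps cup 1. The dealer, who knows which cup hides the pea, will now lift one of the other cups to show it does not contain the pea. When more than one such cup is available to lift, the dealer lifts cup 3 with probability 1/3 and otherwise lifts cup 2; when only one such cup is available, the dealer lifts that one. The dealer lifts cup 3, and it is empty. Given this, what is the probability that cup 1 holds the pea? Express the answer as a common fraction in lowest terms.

Condition on the true location of the pea.
If it is under cup 1 (prior 1/3): cup 3 is available, opened with probability 1/3; weight (1/3)·(1/3) = 1/9.
If it is under cup 2 (prior 1/3): only cup 3 is available, probability 1; weight (1/3)·1 = 1/3.
If it is under cup 3 (prior 1/3): the dealer opened cup 3, so this case is ruled out; weight (1/3)·0 = 0.
The weights sum to 4/9.
So P(the pea under cup 1 | the dealer opened cup 3) = (1/9) / (4/9) = 1/4.

1/4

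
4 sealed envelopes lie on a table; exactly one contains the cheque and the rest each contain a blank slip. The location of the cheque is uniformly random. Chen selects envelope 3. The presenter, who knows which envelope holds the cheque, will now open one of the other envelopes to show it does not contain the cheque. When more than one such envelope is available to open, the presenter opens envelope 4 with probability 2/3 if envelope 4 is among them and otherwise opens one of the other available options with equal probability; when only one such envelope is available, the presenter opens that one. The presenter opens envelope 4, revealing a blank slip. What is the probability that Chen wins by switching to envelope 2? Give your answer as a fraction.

1/3

Apply Bayes' rule, conditioning on where the cheque actually is.
If it is in any of envelopes 1, 2, and 3 (prior 1/4 each): envelope 4 is available, opened with probability 2/3; weight (1/4)·(2/3) = 1/6 each.
If it is in envelope 4 (prior 1/4): the presenter opened envelope 4, so this case is ruled out; weight (1/4)·0 = 0.
The weights sum to 1/2.
So P(the cheque in envelope 2 | the presenter opened envelope 4) = (1/6) / (1/2) = 1/3.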